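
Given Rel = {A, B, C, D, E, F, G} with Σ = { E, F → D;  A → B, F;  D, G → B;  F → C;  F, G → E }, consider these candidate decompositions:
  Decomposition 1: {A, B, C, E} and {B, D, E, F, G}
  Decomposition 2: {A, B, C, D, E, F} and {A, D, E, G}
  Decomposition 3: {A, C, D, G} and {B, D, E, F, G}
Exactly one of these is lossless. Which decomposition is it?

Decomposition 1: common = {B, E}, closure = {B, E} → lossy.
Decomposition 2: common = {A, D, E}, closure = {A, B, C, D, E, F} → lossless.
Decomposition 3: common = {D, G}, closure = {B, D, G} → lossy.

Decomposition 2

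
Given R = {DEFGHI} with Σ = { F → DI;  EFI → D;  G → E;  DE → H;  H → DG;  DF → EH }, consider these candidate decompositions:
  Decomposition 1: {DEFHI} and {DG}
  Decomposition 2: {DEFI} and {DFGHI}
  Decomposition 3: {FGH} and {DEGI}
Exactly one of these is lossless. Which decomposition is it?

Decomposition 2

Decomposition 1: common = {D}, closure = {D} → lossy.
Decomposition 2: common = {DFI}, closure = {DEFGHI} → lossless.
Decomposition 3: common = {G}, closure = {EG} → lossy.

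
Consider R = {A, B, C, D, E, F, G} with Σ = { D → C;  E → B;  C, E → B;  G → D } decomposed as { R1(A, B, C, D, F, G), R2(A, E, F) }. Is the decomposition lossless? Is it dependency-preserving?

Lossless test: (A, F)⁺ = {A, F}, which is a superkey of neither fragment — lossy.
Dependency preservation: the restricted closure of {E} across the fragments never reaches {B}, so E → B cannot be enforced without a join — not preserved.

lossy and not dependency-preserving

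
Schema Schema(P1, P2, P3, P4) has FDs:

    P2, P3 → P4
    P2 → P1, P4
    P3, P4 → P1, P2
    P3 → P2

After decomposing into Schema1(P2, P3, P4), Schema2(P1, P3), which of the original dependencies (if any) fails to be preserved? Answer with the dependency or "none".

Check P2 → P1, P4: no single fragment contains all of {P1, P2, P4}, and the restricted closure of {P2} across the fragments never reaches {P1, P4}.
P2, P3 → P4 is preserved.
P3, P4 → P1, P2 is preserved.
P3 → P2 is preserved.

P2 → P1, P4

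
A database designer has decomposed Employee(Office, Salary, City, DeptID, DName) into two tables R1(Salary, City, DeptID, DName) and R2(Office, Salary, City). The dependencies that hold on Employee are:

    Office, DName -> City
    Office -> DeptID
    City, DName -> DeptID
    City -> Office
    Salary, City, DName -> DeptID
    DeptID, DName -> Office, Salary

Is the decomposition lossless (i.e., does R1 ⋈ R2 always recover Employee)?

Common attributes: R1 ∩ R2 = {Salary, City}.
Closure of {Salary, City}: City → Office applies, adding Office; Office → DeptID applies, adding DeptID. So (Salary, City)⁺ = {Office, Salary, City, DeptID}.
This closure contains every attribute of R2, so R1 ∩ R2 → R2. The join is lossless.

Yes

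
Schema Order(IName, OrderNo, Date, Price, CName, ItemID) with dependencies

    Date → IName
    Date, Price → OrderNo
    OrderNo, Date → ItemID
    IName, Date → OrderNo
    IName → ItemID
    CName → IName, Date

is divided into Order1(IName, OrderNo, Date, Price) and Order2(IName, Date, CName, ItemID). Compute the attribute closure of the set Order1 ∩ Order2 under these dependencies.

IName, OrderNo, Date, ItemID

Order1 ∩ Order2 = {IName, Date}.
IName, Date → OrderNo applies, adding OrderNo
IName → ItemID applies, adding ItemID
Closure: {IName, OrderNo, Date, ItemID}.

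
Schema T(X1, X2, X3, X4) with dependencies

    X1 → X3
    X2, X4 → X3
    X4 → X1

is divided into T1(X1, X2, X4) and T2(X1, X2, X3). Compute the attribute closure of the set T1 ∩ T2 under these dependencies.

X1, X2, X3

T1 ∩ T2 = {X1, X2}.
X1 → X3 applies, adding X3
Closure: {X1, X2, X3}.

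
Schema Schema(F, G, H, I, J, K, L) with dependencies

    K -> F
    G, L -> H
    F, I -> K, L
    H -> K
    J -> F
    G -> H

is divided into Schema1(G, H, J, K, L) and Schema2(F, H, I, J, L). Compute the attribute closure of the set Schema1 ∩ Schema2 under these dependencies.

Schema1 ∩ Schema2 = {H, J, L}.
H → K applies, adding K
J → F applies, adding F
Closure: {F, H, J, K, L}.

F, H, J, K, L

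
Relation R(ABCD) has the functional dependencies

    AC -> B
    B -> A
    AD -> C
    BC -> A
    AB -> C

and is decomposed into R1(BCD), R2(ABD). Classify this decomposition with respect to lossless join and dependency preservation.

lossless but not dependency-preserving

Lossless test: (BD)⁺ = {ABCD}, which contains all of one fragment — lossless.
Dependency preservation: the restricted closure of {AC} across the fragments never reaches {B}, so AC → B cannot be enforced without a join — not preserved.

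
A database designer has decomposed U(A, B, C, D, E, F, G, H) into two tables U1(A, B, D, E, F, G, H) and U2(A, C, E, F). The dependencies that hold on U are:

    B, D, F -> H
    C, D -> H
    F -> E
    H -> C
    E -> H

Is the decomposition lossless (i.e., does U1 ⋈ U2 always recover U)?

Common attributes: U1 ∩ U2 = {A, E, F}.
Closure of {A, E, F}: E → H applies, adding H; H → C applies, adding C. So (A, E, F)⁺ = {A, C, E, F, H}.
This closure contains every attribute of U2, so U1 ∩ U2 → U2. The join is lossless.

Yes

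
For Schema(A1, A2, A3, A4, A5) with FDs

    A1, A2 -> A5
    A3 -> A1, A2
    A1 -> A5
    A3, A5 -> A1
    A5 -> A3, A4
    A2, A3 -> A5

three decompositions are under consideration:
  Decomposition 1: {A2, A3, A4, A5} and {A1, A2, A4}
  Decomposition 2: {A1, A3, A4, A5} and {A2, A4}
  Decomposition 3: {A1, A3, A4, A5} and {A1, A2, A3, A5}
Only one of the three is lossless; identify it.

Decomposition 1: common = {A2, A4}, closure = {A2, A4} → lossy.
Decomposition 2: common = {A4}, closure = {A4} → lossy.
Decomposition 3: common = {A1, A3, A5}, closure = {A1, A2, A3, A4, A5} → lossless.

Decomposition 3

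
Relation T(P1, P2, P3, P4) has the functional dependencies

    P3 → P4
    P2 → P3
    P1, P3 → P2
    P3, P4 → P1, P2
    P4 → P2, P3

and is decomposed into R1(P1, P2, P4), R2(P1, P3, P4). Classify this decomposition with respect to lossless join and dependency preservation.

Lossless test: (P1, P4)⁺ = {P1, P2, P3, P4}, which contains all of one fragment — lossless.
Dependency preservation: P2 → P3; P1, P3 → P2; P3, P4 → P1, P2; P4 → P2, P3 are not contained in any single fragment, but the restricted closure of each left-hand side across the fragments still reaches the right-hand side; the remaining FDs each lie inside some fragment. All dependencies are preserved.

lossless and dependency-preserving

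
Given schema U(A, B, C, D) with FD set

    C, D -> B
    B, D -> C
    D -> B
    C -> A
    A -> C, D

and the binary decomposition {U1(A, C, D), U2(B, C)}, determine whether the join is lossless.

Common attributes: U1 ∩ U2 = {C}.
Closure of {C}: C → A applies, adding A; A → C, D applies, adding D; C, D → B applies, adding B. So (C)⁺ = {A, B, C, D}.
This closure contains every attribute of U1, so U1 ∩ U2 → U1. The join is lossless.

Yes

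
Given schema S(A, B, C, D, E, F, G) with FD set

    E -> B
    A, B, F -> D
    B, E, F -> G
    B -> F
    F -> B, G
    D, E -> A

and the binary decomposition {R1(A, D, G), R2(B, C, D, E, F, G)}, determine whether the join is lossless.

No

Common attributes: R1 ∩ R2 = {D, G}.
No dependency enlarges {D, G}, so (D, G)⁺ = {D, G}.
The closure contains neither all of R1 = {A, D, G} nor all of R2 = {B, C, D, E, F, G}, so the common attributes are not a superkey of either fragment. The join is lossy.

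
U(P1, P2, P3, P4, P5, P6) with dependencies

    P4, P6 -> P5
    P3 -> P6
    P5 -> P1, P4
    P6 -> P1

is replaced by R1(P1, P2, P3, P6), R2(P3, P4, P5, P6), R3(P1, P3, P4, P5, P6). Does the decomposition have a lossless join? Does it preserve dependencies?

Lossless test (chase): Rows 2 and 3 agree on P5; apply P5→P1, P4 and equate their P1, P4 entries. No row becomes fully distinguished — the join is lossy.
Dependency preservation: every FD's attributes lie within a single fragment, so each can be enforced locally — preserved.

lossy but dependency-preserving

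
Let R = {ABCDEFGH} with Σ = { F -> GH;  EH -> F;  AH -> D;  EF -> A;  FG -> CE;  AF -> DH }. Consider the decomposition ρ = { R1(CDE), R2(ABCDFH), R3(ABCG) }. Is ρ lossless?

Chase test. Columns are ABCDEFGH; row i has aⱼ where attribute j ∈ Ri, else bᵢⱼ.
Initial tableau (one row per fragment):
  row 1: b11 b12 a3 a4 a5 b16 b17 b18
  row 2: a1 a2 a3 a4 b25 a6 b27 a8
  row 3: a1 a2 a3 b34 b35 b36 a7 b38
No row becomes fully distinguished — the join is lossy.

No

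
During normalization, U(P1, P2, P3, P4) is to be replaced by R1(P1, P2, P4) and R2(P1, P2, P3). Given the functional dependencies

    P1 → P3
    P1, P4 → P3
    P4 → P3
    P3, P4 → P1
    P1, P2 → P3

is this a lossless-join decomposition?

Yes

Common attributes: R1 ∩ R2 = {P1, P2}.
Closure of {P1, P2}: P1 → P3 applies, adding P3. So (P1, P2)⁺ = {P1, P2, P3}.
This closure contains every attribute of R2, so R1 ∩ R2 → R2. The join is lossless.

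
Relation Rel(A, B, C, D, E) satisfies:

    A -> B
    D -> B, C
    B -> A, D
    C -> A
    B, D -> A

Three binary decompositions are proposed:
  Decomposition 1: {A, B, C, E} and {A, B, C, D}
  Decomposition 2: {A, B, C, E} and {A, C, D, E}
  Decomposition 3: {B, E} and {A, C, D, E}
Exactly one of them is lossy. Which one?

Decomposition 1: common = {A, B, C}, closure = {A, B, C, D} → lossless.
Decomposition 2: common = {A, C, E}, closure = {A, B, C, D, E} → lossless.
Decomposition 3: common = {E}, closure = {E} → lossy.

Decomposition 3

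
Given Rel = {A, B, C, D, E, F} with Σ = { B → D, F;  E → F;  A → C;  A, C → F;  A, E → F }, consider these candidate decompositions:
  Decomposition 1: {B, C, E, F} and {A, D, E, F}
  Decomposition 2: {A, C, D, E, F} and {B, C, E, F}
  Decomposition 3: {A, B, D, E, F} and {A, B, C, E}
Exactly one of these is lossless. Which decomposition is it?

Decomposition 3

Decomposition 1: common = {E, F}, closure = {E, F} → lossy.
Decomposition 2: common = {C, E, F}, closure = {C, E, F} → lossy.
Decomposition 3: common = {A, B, E}, closure = {A, B, C, D, E, F} → lossless.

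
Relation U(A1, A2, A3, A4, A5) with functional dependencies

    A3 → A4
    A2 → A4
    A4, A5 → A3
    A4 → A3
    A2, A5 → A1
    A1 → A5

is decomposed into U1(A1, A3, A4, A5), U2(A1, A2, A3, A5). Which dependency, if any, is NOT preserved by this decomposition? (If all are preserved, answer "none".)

none

A3 → A4 lies within U1.
A2 → A4: restricted closure across fragments reaches A4.
A4, A5 → A3 lies within U1.
A4 → A3 lies within U1.
A2, A5 → A1 lies within U2.
A1 → A5 lies within U1.
Every dependency is enforceable on the fragments, so the decomposition is dependency-preserving.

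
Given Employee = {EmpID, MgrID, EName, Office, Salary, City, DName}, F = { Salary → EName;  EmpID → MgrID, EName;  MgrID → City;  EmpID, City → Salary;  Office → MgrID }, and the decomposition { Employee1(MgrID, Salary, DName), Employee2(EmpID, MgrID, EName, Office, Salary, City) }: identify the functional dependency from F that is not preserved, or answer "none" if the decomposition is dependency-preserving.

Salary → EName lies within Employee2.
EmpID → MgrID, EName lies within Employee2.
MgrID → City lies within Employee2.
EmpID, City → Salary lies within Employee2.
Office → MgrID lies within Employee2.
Every dependency is enforceable on the fragments, so the decomposition is dependency-preserving.

none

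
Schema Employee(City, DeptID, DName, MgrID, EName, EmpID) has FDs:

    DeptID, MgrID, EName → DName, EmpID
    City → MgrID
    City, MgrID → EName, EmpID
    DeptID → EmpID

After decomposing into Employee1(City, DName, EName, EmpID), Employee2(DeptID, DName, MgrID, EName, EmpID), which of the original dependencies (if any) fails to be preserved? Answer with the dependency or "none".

Check City → MgrID: no single fragment contains all of {City, MgrID}, and the restricted closure of {City} across the fragments never reaches {MgrID}.
DeptID, MgrID, EName → DName, EmpID is preserved.
City, MgrID → EName, EmpID is preserved.
DeptID → EmpID is preserved.

City → MgrID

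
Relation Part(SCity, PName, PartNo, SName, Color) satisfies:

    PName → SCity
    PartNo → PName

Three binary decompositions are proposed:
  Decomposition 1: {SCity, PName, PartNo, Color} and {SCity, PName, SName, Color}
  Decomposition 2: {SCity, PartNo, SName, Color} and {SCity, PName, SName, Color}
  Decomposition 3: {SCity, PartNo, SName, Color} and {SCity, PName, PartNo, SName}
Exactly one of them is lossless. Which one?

Decomposition 3

Decomposition 1: common = {SCity, PName, Color}, closure = {SCity, PName, Color} → lossy.
Decomposition 2: common = {SCity, SName, Color}, closure = {SCity, SName, Color} → lossy.
Decomposition 3: common = {SCity, PartNo, SName}, closure = {SCity, PName, PartNo, SName} → lossless.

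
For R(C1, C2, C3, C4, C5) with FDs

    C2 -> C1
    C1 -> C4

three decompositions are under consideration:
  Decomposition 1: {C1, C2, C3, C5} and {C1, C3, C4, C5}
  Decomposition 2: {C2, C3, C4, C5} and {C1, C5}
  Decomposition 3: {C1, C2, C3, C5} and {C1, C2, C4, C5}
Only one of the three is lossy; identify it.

Decomposition 1: common = {C1, C3, C5}, closure = {C1, C3, C4, C5} → lossless.
Decomposition 2: common = {C5}, closure = {C5} → lossy.
Decomposition 3: common = {C1, C2, C5}, closure = {C1, C2, C4, C5} → lossless.

Decomposition 2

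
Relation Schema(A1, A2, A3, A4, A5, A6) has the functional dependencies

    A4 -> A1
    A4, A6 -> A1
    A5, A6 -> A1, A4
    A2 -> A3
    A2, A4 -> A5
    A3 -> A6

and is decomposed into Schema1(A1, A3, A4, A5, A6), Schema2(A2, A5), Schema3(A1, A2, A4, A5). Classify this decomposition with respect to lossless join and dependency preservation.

lossy and not dependency-preserving

Lossless test (chase): Rows 2 and 3 agree on A2; apply A2→A3 and equate their A3 entries. Rows 2 and 3 agree on A3; apply A3→A6 and equate their A6 entries. Rows 2 and 3 agree on A5, A6; apply A5, A6→A1, A4 and equate their A1, A4 entries. No row becomes fully distinguished — the join is lossy.
Dependency preservation: the restricted closure of {A2} across the fragments never reaches {A3}, so A2 → A3 cannot be enforced without a join — not preserved.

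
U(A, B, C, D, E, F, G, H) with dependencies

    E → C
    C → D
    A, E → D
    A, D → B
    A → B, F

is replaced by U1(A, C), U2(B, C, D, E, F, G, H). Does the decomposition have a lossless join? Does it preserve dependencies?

Lossless test: (C)⁺ = {C, D}, which is a superkey of neither fragment — lossy.
Dependency preservation: the restricted closure of {A, D} across the fragments never reaches {B}, so A, D → B cannot be enforced without a join — not preserved.

lossy and not dependency-preserving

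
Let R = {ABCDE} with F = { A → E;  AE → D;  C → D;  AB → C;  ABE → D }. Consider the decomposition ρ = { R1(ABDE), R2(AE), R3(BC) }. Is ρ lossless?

No

Chase test. Columns are ABCDE; row i has aⱼ where attribute j ∈ Ri, else bᵢⱼ.
Initial tableau (one row per fragment):
  row 1: a1 a2 b13 a4 a5
  row 2: a1 b22 b23 b24 a5
  row 3: b31 a2 a3 b34 b35
Rows 1 and 2 agree on AE; apply AE→D and equate their D entries.
No row becomes fully distinguished — the join is lossy.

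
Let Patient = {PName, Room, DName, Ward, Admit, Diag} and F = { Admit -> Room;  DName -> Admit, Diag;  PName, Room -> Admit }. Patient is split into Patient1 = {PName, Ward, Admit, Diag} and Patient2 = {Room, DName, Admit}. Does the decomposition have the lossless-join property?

Common attributes: Patient1 ∩ Patient2 = {Admit}.
Closure of {Admit}: Admit → Room applies, adding Room. So (Admit)⁺ = {Room, Admit}.
The closure contains neither all of Patient1 = {PName, Ward, Admit, Diag} nor all of Patient2 = {Room, DName, Admit}, so the common attributes are not a superkey of either fragment. The join is lossy.

No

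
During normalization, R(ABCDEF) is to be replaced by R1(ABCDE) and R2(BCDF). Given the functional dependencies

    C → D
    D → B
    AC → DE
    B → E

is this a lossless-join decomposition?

Common attributes: R1 ∩ R2 = {BCD}.
Closure of {BCD}: B → E applies, adding E. So (BCD)⁺ = {BCDE}.
The closure contains neither all of R1 = {ABCDE} nor all of R2 = {BCDF}, so the common attributes are not a superkey of either fragment. The join is lossy.

No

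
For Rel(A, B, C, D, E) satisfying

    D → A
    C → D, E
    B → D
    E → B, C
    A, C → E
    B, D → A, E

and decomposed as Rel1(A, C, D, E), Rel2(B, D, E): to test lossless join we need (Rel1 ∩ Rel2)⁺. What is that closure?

A, B, C, D, E

Rel1 ∩ Rel2 = {D, E}.
D → A applies, adding A
E → B, C applies, adding B, C
Closure: {A, B, C, D, E}.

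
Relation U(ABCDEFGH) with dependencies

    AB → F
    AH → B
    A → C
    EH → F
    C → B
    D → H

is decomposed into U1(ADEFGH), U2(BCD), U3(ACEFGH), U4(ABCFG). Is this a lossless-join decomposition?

Chase test. Columns are ABCDEFGH; row i has aⱼ where attribute j ∈ Ui, else bᵢⱼ.
Initial tableau (one row per fragment):
  row 1: a1 b12 b13 a4 a5 a6 a7 a8
  row 2: b21 a2 a3 a4 b25 b26 b27 b28
  row 3: a1 b32 a3 b34 a5 a6 a7 a8
  row 4: a1 a2 a3 b44 b45 a6 a7 b48
Rows 1 and 3 agree on AH; apply AH→B and equate their B entries.
Rows 1 and 3 agree on A; apply A→C and equate their C entries.
Rows 1 and 2 agree on C; apply C→B and equate their B entries.
Rows 1 and 2 agree on D; apply D→H and equate their H entries.
Row 1 is now all distinguished symbols — the join is lossless.

Yes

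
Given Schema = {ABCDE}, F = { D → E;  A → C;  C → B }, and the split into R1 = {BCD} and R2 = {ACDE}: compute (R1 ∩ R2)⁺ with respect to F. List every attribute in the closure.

BCDE

R1 ∩ R2 = {CD}.
D → E applies, adding E
C → B applies, adding B
Closure: {BCDE}.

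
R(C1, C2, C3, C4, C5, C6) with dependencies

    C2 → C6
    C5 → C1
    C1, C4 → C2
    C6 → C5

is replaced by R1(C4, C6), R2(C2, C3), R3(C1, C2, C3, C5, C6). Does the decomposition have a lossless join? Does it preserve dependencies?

Lossless test (chase): Rows 2 and 3 agree on C2; apply C2→C6 and equate their C6 entries. Rows 1 and 2 agree on C6; apply C6→C5 and equate their C5 entries. Rows 1 and 3 agree on C6; apply C6→C5 and equate their C5 entries. Rows 1 and 2 agree on C5; apply C5→C1 and equate their C1 entries. Rows 1 and 3 agree on C5; apply C5→C1 and equate their C1 entries. No row becomes fully distinguished — the join is lossy.
Dependency preservation: the restricted closure of {C1, C4} across the fragments never reaches {C2}, so C1, C4 → C2 cannot be enforced without a join — not preserved.

lossy and not dependency-preserving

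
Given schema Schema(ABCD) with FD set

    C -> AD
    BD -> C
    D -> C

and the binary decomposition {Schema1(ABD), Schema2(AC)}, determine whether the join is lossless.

Common attributes: Schema1 ∩ Schema2 = {A}.
No dependency enlarges {A}, so (A)⁺ = {A}.
The closure contains neither all of Schema1 = {ABD} nor all of Schema2 = {AC}, so the common attributes are not a superkey of either fragment. The join is lossy.

No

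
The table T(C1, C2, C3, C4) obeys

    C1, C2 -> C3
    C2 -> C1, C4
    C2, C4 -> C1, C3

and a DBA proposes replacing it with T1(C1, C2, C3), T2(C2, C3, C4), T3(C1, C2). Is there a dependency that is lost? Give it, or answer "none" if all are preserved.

none

C1, C2 → C3 lies within T1.
C2 → C1, C4: restricted closure across fragments reaches C1, C4.
C2, C4 → C1, C3: restricted closure across fragments reaches C1, C3.
Every dependency is enforceable on the fragments, so the decomposition is dependency-preserving.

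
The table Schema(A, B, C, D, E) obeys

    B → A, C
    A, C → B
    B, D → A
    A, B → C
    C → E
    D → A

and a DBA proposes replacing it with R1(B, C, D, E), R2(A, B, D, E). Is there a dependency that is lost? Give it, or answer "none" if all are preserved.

A, C → B

Check A, C → B: no single fragment contains all of {A, B, C}, and the restricted closure of {A, C} across the fragments never reaches {B}.
B → A, C is preserved.
B, D → A is preserved.
A, B → C is preserved.
C → E is preserved.
D → A is preserved.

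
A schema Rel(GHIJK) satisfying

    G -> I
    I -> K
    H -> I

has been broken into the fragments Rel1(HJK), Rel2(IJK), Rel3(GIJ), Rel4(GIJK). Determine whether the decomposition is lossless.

Chase test. Columns are GHIJK; row i has aⱼ where attribute j ∈ Reli, else bᵢⱼ.
Initial tableau (one row per fragment):
  row 1: b11 a2 b13 a4 a5
  row 2: b21 b22 a3 a4 a5
  row 3: a1 b32 a3 a4 b35
  row 4: a1 b42 a3 a4 a5
Rows 2 and 3 agree on I; apply I→K and equate their K entries.
No row becomes fully distinguished — the join is lossy.

No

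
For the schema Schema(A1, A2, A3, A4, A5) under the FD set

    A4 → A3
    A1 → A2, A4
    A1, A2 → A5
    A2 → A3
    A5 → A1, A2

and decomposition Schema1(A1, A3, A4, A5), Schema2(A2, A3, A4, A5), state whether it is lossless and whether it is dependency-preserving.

Lossless test: (A3, A4, A5)⁺ = {A1, A2, A3, A4, A5}, which contains all of one fragment — lossless.
Dependency preservation: A1 → A2, A4; A1, A2 → A5; A5 → A1, A2 are not contained in any single fragment, but the restricted closure of each left-hand side across the fragments still reaches the right-hand side; the remaining FDs each lie inside some fragment. All dependencies are preserved.

lossless and dependency-preserving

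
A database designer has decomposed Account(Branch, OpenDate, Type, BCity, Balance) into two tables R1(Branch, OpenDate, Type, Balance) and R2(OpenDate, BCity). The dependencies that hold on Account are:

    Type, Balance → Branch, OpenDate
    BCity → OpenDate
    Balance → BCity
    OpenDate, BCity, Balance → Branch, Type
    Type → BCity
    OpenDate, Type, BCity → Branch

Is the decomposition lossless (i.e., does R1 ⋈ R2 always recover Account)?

Common attributes: R1 ∩ R2 = {OpenDate}.
No dependency enlarges {OpenDate}, so (OpenDate)⁺ = {OpenDate}.
The closure contains neither all of R1 = {Branch, OpenDate, Type, Balance} nor all of R2 = {OpenDate, BCity}, so the common attributes are not a superkey of either fragment. The join is lossy.

No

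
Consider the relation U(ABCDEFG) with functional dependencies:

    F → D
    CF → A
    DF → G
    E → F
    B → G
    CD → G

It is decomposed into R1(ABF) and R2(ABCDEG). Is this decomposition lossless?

Common attributes: R1 ∩ R2 = {AB}.
Closure of {AB}: B → G applies, adding G. So (AB)⁺ = {ABG}.
The closure contains neither all of R1 = {ABF} nor all of R2 = {ABCDEG}, so the common attributes are not a superkey of either fragment. The join is lossy.

No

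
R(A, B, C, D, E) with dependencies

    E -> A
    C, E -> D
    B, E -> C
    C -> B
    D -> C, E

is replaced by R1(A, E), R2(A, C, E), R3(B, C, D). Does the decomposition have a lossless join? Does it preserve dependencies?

lossy and not dependency-preserving

Lossless test (chase): Rows 2 and 3 agree on C; apply C→B and equate their B entries. No row becomes fully distinguished — the join is lossy.
Dependency preservation: the restricted closure of {C, E} across the fragments never reaches {D}, so C, E → D cannot be enforced without a join — not preserved.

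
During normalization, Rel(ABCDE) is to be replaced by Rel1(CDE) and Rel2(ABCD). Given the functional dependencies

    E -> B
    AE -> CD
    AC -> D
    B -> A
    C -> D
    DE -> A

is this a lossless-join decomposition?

No

Common attributes: Rel1 ∩ Rel2 = {CD}.
No dependency enlarges {CD}, so (CD)⁺ = {CD}.
The closure contains neither all of Rel1 = {CDE} nor all of Rel2 = {ABCD}, so the common attributes are not a superkey of either fragment. The join is lossy.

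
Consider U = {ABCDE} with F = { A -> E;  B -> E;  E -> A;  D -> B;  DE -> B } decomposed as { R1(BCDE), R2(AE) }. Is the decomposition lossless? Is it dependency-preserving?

lossless and dependency-preserving

Lossless test: (E)⁺ = {AE}, which contains all of one fragment — lossless.
Dependency preservation: every FD's attributes lie within a single fragment, so each can be enforced locally — preserved.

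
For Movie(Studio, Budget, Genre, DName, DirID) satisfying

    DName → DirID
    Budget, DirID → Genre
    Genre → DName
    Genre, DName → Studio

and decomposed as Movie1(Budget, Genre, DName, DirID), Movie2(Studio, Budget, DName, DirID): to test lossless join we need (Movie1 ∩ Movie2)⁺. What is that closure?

Studio, Budget, Genre, DName, DirID

Movie1 ∩ Movie2 = {Budget, DName, DirID}.
Budget, DirID → Genre applies, adding Genre
Genre, DName → Studio applies, adding Studio
Closure: {Studio, Budget, Genre, DName, DirID}.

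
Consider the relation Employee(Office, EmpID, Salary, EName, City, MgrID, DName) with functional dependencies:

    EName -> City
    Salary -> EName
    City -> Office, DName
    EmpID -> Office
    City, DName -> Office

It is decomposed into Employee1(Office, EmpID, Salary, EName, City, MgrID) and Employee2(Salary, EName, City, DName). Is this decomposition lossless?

Yes

Common attributes: Employee1 ∩ Employee2 = {Salary, EName, City}.
Closure of {Salary, EName, City}: City → Office, DName applies, adding Office, DName. So (Salary, EName, City)⁺ = {Office, Salary, EName, City, DName}.
This closure contains every attribute of Employee2, so Employee1 ∩ Employee2 → Employee2. The join is lossless.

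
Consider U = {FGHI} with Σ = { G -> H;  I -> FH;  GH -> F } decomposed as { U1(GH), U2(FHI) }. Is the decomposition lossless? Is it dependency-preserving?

Lossless test: (H)⁺ = {H}, which is a superkey of neither fragment — lossy.
Dependency preservation: the restricted closure of {GH} across the fragments never reaches {F}, so GH → F cannot be enforced without a join — not preserved.

lossy and not dependency-preserving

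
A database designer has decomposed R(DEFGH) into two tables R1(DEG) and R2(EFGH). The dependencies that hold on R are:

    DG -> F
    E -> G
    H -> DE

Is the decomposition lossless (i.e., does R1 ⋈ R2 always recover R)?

Common attributes: R1 ∩ R2 = {EG}.
No dependency enlarges {EG}, so (EG)⁺ = {EG}.
The closure contains neither all of R1 = {DEG} nor all of R2 = {EFGH}, so the common attributes are not a superkey of either fragment. The join is lossy.

No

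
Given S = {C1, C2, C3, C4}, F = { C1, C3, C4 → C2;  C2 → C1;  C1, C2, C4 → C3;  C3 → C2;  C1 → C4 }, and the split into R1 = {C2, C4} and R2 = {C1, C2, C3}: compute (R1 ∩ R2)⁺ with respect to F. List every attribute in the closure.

C1, C2, C3, C4

R1 ∩ R2 = {C2}.
C2 → C1 applies, adding C1
C1 → C4 applies, adding C4
C1, C2, C4 → C3 applies, adding C3
Closure: {C1, C2, C3, C4}.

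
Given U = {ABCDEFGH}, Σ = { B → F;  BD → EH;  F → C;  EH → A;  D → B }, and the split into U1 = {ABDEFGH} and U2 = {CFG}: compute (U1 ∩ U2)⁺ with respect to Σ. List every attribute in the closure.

U1 ∩ U2 = {FG}.
F → C applies, adding C
Closure: {CFG}.

CFG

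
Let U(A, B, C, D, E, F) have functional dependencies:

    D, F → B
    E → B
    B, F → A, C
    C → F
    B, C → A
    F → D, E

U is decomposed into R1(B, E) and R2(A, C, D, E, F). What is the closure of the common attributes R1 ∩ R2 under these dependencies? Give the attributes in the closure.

B, E

R1 ∩ R2 = {E}.
E → B applies, adding B
Closure: {B, E}.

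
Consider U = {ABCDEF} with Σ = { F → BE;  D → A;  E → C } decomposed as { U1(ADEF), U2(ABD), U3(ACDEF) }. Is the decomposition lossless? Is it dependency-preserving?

Lossless test (chase): Rows 1 and 3 agree on F; apply F→BE and equate their BE entries. Rows 1 and 3 agree on E; apply E→C and equate their C entries. No row becomes fully distinguished — the join is lossy.
Dependency preservation: the restricted closure of {F} across the fragments never reaches {BE}, so F → BE cannot be enforced without a join — not preserved.

lossy and not dependency-preserving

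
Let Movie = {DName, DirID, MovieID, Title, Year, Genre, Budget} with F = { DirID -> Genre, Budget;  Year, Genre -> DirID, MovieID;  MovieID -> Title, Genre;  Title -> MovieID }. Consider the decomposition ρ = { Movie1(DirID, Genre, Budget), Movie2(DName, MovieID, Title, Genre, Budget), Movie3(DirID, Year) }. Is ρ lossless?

No

Chase test. Columns are DName, DirID, MovieID, Title, Year, Genre, Budget; row i has aⱼ where attribute j ∈ Moviei, else bᵢⱼ.
Initial tableau (one row per fragment):
  row 1: b11 a2 b13 b14 b15 a6 a7
  row 2: a1 b22 a3 a4 b25 a6 a7
  row 3: b31 a2 b33 b34 a5 b36 b37
Rows 1 and 3 agree on DirID; apply DirID→Genre, Budget and equate their Genre, Budget entries.
No row becomes fully distinguished — the join is lossy.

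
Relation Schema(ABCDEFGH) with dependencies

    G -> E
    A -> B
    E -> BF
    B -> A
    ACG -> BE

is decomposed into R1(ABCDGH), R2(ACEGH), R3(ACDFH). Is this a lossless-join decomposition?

No

Chase test. Columns are ABCDEFGH; row i has aⱼ where attribute j ∈ Ri, else bᵢⱼ.
Initial tableau (one row per fragment):
  row 1: a1 a2 a3 a4 b15 b16 a7 a8
  row 2: a1 b22 a3 b24 a5 b26 a7 a8
  row 3: a1 b32 a3 a4 b35 a6 b37 a8
Rows 1 and 2 agree on G; apply G→E and equate their E entries.
Rows 1 and 2 agree on A; apply A→B and equate their B entries.
Rows 1 and 3 agree on A; apply A→B and equate their B entries.
Rows 1 and 2 agree on E; apply E→BF and equate their BF entries.
No row becomes fully distinguished — the join is lossy.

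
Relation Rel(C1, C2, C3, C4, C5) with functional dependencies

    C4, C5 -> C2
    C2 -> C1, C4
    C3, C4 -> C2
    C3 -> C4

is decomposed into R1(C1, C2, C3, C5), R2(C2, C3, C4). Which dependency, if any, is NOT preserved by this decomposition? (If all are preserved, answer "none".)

Check C4, C5 → C2: no single fragment contains all of {C2, C4, C5}, and the restricted closure of {C4, C5} across the fragments never reaches {C2}.
C2 → C1, C4 is preserved.
C3, C4 → C2 is preserved.
C3 → C4 is preserved.

C4, C5 -> C2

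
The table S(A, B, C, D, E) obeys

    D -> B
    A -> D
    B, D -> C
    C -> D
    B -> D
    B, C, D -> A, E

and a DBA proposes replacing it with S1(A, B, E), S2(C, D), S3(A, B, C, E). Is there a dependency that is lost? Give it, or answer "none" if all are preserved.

D → B: restricted closure across fragments reaches B.
A → D: restricted closure across fragments reaches D.
B, D → C: restricted closure across fragments reaches C.
C → D lies within S2.
B → D: restricted closure across fragments reaches D.
B, C, D → A, E: restricted closure across fragments reaches A, E.
Every dependency is enforceable on the fragments, so the decomposition is dependency-preserving.

none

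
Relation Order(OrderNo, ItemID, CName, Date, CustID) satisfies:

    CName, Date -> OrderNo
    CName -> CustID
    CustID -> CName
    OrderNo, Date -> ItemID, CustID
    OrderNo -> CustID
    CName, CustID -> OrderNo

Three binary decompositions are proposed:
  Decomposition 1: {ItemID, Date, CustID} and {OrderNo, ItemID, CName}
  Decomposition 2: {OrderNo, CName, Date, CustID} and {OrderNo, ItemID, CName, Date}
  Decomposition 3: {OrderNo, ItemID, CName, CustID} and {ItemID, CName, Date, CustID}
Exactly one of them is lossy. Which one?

Decomposition 1

Decomposition 1: common = {ItemID}, closure = {ItemID} → lossy.
Decomposition 2: common = {OrderNo, CName, Date}, closure = {OrderNo, ItemID, CName, Date, CustID} → lossless.
Decomposition 3: common = {ItemID, CName, CustID}, closure = {OrderNo, ItemID, CName, CustID} → lossless.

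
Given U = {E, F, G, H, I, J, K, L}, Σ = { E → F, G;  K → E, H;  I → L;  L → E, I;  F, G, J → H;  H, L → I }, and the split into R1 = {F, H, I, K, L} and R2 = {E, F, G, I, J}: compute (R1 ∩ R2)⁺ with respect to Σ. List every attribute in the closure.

R1 ∩ R2 = {F, I}.
I → L applies, adding L
L → E, I applies, adding E
E → F, G applies, adding G
Closure: {E, F, G, I, L}.

E, F, G, I, L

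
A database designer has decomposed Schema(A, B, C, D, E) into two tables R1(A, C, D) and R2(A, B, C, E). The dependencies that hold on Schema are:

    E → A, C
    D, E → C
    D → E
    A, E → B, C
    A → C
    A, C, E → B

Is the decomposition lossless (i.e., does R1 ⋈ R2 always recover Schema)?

No

Common attributes: R1 ∩ R2 = {A, C}.
No dependency enlarges {A, C}, so (A, C)⁺ = {A, C}.
The closure contains neither all of R1 = {A, C, D} nor all of R2 = {A, B, C, E}, so the common attributes are not a superkey of either fragment. The join is lossy.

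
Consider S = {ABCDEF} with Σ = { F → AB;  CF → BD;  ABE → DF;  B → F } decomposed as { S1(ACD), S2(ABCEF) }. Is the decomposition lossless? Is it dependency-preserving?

lossy and not dependency-preserving

Lossless test: (AC)⁺ = {AC}, which is a superkey of neither fragment — lossy.
Dependency preservation: the restricted closure of {CF} across the fragments never reaches {BD}, so CF → BD cannot be enforced without a join — not preserved.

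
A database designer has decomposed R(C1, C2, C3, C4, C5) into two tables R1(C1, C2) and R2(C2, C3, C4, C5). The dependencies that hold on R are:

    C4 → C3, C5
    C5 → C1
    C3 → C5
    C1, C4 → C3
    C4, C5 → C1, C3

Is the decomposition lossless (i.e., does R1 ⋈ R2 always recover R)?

No

Common attributes: R1 ∩ R2 = {C2}.
No dependency enlarges {C2}, so (C2)⁺ = {C2}.
The closure contains neither all of R1 = {C1, C2} nor all of R2 = {C2, C3, C4, C5}, so the common attributes are not a superkey of either fragment. The join is lossy.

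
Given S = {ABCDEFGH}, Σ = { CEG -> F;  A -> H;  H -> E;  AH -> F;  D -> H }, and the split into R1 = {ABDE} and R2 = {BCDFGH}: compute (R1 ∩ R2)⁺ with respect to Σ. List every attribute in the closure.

R1 ∩ R2 = {BD}.
D → H applies, adding H
H → E applies, adding E
Closure: {BDEH}.

BDEH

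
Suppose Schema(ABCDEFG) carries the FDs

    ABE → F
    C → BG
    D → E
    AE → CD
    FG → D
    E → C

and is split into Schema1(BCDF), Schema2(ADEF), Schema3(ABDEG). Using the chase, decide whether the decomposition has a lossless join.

Yes

Chase test. Columns are ABCDEFG; row i has aⱼ where attribute j ∈ Schemai, else bᵢⱼ.
Initial tableau (one row per fragment):
  row 1: b11 a2 a3 a4 b15 a6 b17
  row 2: a1 b22 b23 a4 a5 a6 b27
  row 3: a1 a2 b33 a4 a5 b36 a7
Rows 1 and 2 agree on D; apply D→E and equate their E entries.
Rows 2 and 3 agree on AE; apply AE→CD and equate their CD entries.
Rows 1 and 2 agree on E; apply E→C and equate their C entries.
Rows 1 and 2 agree on C; apply C→BG and equate their BG entries.
Rows 1 and 3 agree on C; apply C→BG and equate their BG entries.
Rows 2 and 3 agree on ABE; apply ABE→F and equate their F entries.
Row 2 is now all distinguished symbols — the join is lossless.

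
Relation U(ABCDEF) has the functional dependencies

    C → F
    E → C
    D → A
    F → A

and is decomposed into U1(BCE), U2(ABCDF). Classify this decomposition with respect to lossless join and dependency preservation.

lossy but dependency-preserving

Lossless test: (BC)⁺ = {ABCF}, which is a superkey of neither fragment — lossy.
Dependency preservation: every FD's attributes lie within a single fragment, so each can be enforced locally — preserved.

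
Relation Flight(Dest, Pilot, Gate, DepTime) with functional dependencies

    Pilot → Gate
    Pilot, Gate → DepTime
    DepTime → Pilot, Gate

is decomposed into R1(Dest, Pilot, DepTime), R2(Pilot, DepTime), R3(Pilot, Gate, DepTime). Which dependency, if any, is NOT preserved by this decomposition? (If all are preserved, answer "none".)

none

Pilot → Gate lies within R3.
Pilot, Gate → DepTime lies within R3.
DepTime → Pilot, Gate lies within R3.
Every dependency is enforceable on the fragments, so the decomposition is dependency-preserving.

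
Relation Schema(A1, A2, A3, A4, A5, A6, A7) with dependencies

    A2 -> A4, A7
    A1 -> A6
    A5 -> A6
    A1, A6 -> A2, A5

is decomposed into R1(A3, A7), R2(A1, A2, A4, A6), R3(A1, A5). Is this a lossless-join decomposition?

Chase test. Columns are A1, A2, A3, A4, A5, A6, A7; row i has aⱼ where attribute j ∈ Ri, else bᵢⱼ.
Initial tableau (one row per fragment):
  row 1: b11 b12 a3 b14 b15 b16 a7
  row 2: a1 a2 b23 a4 b25 a6 b27
  row 3: a1 b32 b33 b34 a5 b36 b37
Rows 2 and 3 agree on A1; apply A1→A6 and equate their A6 entries.
Rows 2 and 3 agree on A1, A6; apply A1, A6→A2, A5 and equate their A2, A5 entries.
Rows 2 and 3 agree on A2; apply A2→A4, A7 and equate their A4, A7 entries.
No row becomes fully distinguished — the join is lossy.

No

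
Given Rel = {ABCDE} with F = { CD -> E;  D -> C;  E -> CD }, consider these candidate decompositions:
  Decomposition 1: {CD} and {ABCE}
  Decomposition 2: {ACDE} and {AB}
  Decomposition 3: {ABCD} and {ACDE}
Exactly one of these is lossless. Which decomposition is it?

Decomposition 1: common = {C}, closure = {C} → lossy.
Decomposition 2: common = {A}, closure = {A} → lossy.
Decomposition 3: common = {ACD}, closure = {ACDE} → lossless.

Decomposition 3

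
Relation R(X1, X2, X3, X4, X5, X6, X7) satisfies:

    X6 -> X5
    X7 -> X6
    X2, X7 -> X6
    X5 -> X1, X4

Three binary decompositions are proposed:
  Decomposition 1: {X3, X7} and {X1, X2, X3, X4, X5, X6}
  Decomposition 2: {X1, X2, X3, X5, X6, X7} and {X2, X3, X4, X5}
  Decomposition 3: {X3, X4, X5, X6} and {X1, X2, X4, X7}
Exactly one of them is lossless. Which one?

Decomposition 2

Decomposition 1: common = {X3}, closure = {X3} → lossy.
Decomposition 2: common = {X2, X3, X5}, closure = {X1, X2, X3, X4, X5} → lossless.
Decomposition 3: common = {X4}, closure = {X4} → lossy.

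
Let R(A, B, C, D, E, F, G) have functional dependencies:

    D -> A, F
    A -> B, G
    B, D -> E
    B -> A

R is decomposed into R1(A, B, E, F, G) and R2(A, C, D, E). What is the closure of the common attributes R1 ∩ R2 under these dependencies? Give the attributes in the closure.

R1 ∩ R2 = {A, E}.
A → B, G applies, adding B, G
Closure: {A, B, E, G}.

A, B, E, G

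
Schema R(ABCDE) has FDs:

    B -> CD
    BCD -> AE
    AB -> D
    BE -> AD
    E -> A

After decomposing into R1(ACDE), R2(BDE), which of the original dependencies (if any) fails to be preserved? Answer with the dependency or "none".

B -> CD

Check B → CD: no single fragment contains all of {BCD}, and the restricted closure of {B} across the fragments never reaches {CD}.
BCD → AE is preserved.
AB → D is preserved.
BE → AD is preserved.
E → A is preserved.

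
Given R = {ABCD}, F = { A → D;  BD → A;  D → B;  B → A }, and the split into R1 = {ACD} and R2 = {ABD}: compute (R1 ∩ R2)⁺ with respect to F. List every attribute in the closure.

R1 ∩ R2 = {AD}.
D → B applies, adding B
Closure: {ABD}.

ABD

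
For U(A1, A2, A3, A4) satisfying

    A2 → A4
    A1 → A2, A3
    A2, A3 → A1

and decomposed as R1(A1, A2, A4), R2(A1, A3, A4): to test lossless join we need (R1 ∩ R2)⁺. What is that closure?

R1 ∩ R2 = {A1, A4}.
A1 → A2, A3 applies, adding A2, A3
Closure: {A1, A2, A3, A4}.

A1, A2, A3, A4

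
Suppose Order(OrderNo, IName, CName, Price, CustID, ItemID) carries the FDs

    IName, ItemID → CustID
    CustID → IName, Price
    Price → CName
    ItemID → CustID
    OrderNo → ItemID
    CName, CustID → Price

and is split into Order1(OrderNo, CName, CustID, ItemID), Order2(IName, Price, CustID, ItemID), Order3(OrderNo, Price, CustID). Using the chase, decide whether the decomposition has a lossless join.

Yes

Chase test. Columns are OrderNo, IName, CName, Price, CustID, ItemID; row i has aⱼ where attribute j ∈ Orderi, else bᵢⱼ.
Initial tableau (one row per fragment):
  row 1: a1 b12 a3 b14 a5 a6
  row 2: b21 a2 b23 a4 a5 a6
  row 3: a1 b32 b33 a4 a5 b36
Rows 1 and 2 agree on CustID; apply CustID→IName, Price and equate their IName, Price entries.
Rows 1 and 3 agree on CustID; apply CustID→IName, Price and equate their IName, Price entries.
Rows 1 and 2 agree on Price; apply Price→CName and equate their CName entries.
Rows 1 and 3 agree on Price; apply Price→CName and equate their CName entries.
Rows 1 and 3 agree on OrderNo; apply OrderNo→ItemID and equate their ItemID entries.
Row 1 is now all distinguished symbols — the join is lossless.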